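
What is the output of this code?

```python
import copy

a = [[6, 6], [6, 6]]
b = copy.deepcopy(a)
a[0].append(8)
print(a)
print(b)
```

Key concept: deep copy is fully independent.
Step by step:
`a = [[6, 6], [6, 6]]` → a = [[6, 6], [6, 6]]
`b = copy.deepcopy(a)` → b = [[6, 6], [6, 6]]
`a[0].append(8)` → a = [[6, 6, 8], [6, 6]]
`print(a)` → prints [[6, 6, 8], [6, 6]]
`print(b)` → prints [[6, 6], [6, 6]]

Answer:
[[6, 6, 8], [6, 6]]
[[6, 6], [6, 6]]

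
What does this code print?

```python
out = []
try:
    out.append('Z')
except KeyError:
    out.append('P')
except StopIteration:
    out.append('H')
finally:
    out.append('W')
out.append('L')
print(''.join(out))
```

Execution trace: 'Z' (try body, no exception) → 'W' (finally) → 'L' (after the try/except). Output: ZWL

Answer: ZWL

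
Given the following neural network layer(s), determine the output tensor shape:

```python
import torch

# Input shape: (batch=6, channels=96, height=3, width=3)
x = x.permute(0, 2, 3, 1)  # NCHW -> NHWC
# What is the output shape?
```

Input: (6, 96, 3, 3) -> Output: (6, 3, 3, 96)

Answer: (6, 3, 3, 96)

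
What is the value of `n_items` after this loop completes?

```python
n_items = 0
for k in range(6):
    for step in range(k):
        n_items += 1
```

Triangle number: 0+1+2+...+5
`n_items` takes the values: 0 → 1 → 2 → 3 → 4 → 5 → 6 → 7 → 8 → 9 → 10 → 11 → 12 → 13 → 14 → 15

Answer: 15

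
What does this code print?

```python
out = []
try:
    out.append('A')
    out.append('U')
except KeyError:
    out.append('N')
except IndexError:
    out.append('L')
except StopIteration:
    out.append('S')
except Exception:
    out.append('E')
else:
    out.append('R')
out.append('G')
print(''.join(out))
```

Execution trace: 'A' (try body) → 'U' (try body, no exception) → 'R' (else) → 'G' (after the try/except). Output: AURG

Answer: AURG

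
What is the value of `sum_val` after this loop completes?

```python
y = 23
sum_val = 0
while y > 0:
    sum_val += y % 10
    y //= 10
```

Sum digits of 23
`sum_val` takes the values: 0 → 3 → 5

Answer: 5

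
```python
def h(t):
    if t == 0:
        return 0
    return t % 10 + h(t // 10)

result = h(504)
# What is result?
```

Sum of digits of 504: 4 + 0 + 5 = 9

Answer: 9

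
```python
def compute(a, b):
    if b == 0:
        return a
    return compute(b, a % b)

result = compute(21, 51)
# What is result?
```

compute(21, 51) -> compute(51, 21) -> compute(21, 9) -> compute(9, 3) -> compute(3, 0) -> 3

Answer: 3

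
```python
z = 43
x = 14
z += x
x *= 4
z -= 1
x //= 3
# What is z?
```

Trace:
`z = 43` → z = 43
`x = 14` → x = 14
`z += x` → z = 57
`x *= 4` → x = 56
`z -= 1` → z = 56
`x //= 3` → x = 18
So z = 56

Answer: 56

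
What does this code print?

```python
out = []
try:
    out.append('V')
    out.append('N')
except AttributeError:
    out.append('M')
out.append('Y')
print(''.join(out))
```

Execution trace: 'V' (try body) → 'N' (try body, no exception) → 'Y' (after the try/except). Output: VNY

Answer: VNY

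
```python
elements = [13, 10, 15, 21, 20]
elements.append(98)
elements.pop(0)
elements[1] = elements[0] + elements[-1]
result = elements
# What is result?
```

Trace:
`elements = [13, 10, 15, 21, 20]` → elements = [13, 10, 15, 21, 20]
`elements.append(98)` → elements = [13, 10, 15, 21, 20, 98]
`elements.pop(0)` → elements = [10, 15, 21, 20, 98]
`elements[1] = elements[0] + elements[-1]` → elements = [10, 108, 21, 20, 98]
`result = elements` → result = [10, 108, 21, 20, 98]
So result = [10, 108, 21, 20, 98]

Answer: [10, 108, 21, 20, 98]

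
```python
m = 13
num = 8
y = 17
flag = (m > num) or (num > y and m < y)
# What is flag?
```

Trace:
`m = 13` → m = 13
`num = 8` → num = 8
`y = 17` → y = 17
`flag = (m > num) or (num > y and m < y)` → flag = True
So flag = True

Answer: True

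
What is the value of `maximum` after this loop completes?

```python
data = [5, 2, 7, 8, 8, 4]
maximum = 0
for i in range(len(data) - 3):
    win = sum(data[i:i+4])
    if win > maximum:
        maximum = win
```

Max sum of 4-element window in [5, 2, 7, 8, 8, 4]
`maximum` takes the values: 0 → 22 → 25 → 27

Answer: 27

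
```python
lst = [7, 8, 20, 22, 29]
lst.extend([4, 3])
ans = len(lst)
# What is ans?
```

Trace:
`lst = [7, 8, 20, 22, 29]` → lst = [7, 8, 20, 22, 29]
`lst.extend([4, 3])` → lst = [7, 8, 20, 22, 29, 4, 3]
`ans = len(lst)` → ans = 7
So ans = 7

Answer: 7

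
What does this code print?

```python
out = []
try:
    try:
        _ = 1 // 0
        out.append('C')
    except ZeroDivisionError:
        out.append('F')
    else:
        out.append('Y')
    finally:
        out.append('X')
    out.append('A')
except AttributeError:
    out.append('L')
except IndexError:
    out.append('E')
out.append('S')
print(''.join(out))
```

Execution trace: 'F' (inner except ZeroDivisionError) → 'X' (inner finally) → 'A' (try body, no exception) → 'S' (after the try/except). Output: FXAS

Answer: FXAS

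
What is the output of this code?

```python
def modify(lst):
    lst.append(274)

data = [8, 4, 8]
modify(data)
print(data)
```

Key concept: function modifies passed list.
Step by step:
`data = [8, 4, 8]` → data = [8, 4, 8]
`modify(data)` → data = [8, 4, 8, 274]
`print(data)` → prints [8, 4, 8, 274]

Answer: [8, 4, 8, 274]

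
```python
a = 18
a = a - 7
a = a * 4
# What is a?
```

Trace:
`a = 18` → a = 18
`a = a - 7` → a = 11
`a = a * 4` → a = 44
So a = 44

Answer: 44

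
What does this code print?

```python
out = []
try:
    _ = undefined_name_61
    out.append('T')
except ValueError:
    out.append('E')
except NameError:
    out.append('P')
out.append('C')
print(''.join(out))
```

Execution trace: 'P' (except NameError) → 'C' (after the try/except). Output: PC

Answer: PC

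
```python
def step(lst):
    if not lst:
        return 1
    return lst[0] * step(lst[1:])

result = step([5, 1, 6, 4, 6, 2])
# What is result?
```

Product over [5, 1, 6, 4, 6, 2] = 5 * 1 * 6 * 4 * 6 * 2 = 1440

Answer: 1440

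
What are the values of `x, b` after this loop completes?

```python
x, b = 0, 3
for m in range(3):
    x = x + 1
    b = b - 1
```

x goes 0→3, b goes 3→0
`x, b` takes the values: (0, 3) → (1, 3) → (1, 2) → (2, 2) → (2, 1) → (3, 1) → (3, 0)

Answer: 3, 0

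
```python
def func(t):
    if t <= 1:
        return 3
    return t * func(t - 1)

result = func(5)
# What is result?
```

func(5) = 5 * 4 * 3 * 2 * 3 = 360

Answer: 360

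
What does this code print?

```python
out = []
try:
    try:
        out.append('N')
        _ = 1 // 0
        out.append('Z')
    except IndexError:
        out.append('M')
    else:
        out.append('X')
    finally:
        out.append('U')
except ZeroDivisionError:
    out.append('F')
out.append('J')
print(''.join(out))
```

Execution trace: 'N' (try body) → 'U' (finally) → 'F' (outer except ZeroDivisionError) → 'J' (after the try/except). Output: NUFJ

Answer: NUFJ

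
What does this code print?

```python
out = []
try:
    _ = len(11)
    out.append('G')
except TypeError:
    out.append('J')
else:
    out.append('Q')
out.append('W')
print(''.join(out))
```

Execution trace: 'J' (except TypeError) → 'W' (after the try/except). Output: JW

Answer: JW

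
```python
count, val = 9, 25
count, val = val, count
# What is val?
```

Trace:
`count, val = 9, 25` → count = 9; val = 25
`count, val = val, count` → count = 25; val = 9
So val = 9

Answer: 9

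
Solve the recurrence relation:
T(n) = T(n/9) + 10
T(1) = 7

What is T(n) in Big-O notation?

Each step divides n by 9 and adds 10. After log_9(n) steps we reach T(1)=7. So T(n) = 10·log_9(n) + 7 = O(log n).

Answer: O(log n)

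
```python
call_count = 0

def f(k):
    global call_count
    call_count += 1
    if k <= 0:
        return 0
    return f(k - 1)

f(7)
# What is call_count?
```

Linear recursion stepping by 1: 8 calls from k=7 down to ≤0.

Answer: 8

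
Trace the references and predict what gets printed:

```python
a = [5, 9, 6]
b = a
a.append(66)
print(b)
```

Key concept: basic list aliasing.
Step by step:
`a = [5, 9, 6]` → a = [5, 9, 6]
`b = a` → b = [5, 9, 6] (same object as a)
`a.append(66)` → a = [5, 9, 6, 66] (same object as b); b = [5, 9, 6, 66] (same object as a)
`print(b)` → prints [5, 9, 6, 66]

Answer: [5, 9, 6, 66]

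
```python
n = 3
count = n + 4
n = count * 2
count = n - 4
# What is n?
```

Trace:
`n = 3` → n = 3
`count = n + 4` → count = 7
`n = count * 2` → n = 14
`count = n - 4` → count = 10
So n = 14

Answer: 14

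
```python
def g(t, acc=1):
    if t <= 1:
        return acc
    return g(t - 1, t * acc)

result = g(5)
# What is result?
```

Accumulator trace (n, acc): (5, 1) -> (4, 5) -> (3, 20) -> (2, 60) -> (1, 120) -> return 120

Answer: 120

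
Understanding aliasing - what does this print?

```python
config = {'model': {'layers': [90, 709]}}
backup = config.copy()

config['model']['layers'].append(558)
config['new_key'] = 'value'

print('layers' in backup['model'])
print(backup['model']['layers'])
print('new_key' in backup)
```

Key concept: shallow copy gotcha with nested dict.
Step by step:
`config = {'model': {'layers': [90, 709]}}` → config = {'model': {'layers': [90, 709]}}
`backup = config.copy()` → backup = {'model': {'layers': [90, 709]}}
`config['model']['layers'].append(558)` → config = {'model': {'layers': [90, 709, 558]}}; backup = {'model': {'layers': [90, 709, 558]}}
`config['new_key'] = 'value'` → config = {'model': {'layers': [90, 709, 558]}, 'new_key': 'value'}
`print('layers' in backup['model'])` → prints True
`print(backup['model']['layers'])` → prints [90, 709, 558]
`print('new_key' in backup)` → prints False

Answer:
True
[90, 709, 558]
False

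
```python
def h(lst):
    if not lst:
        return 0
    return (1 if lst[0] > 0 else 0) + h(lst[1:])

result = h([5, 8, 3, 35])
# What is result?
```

Count of positive elements in [5, 8, 3, 35] = 4

Answer: 4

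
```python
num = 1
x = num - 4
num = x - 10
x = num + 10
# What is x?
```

Trace:
`num = 1` → num = 1
`x = num - 4` → x = -3
`num = x - 10` → num = -13
`x = num + 10` → x = -3
So x = -3

Answer: -3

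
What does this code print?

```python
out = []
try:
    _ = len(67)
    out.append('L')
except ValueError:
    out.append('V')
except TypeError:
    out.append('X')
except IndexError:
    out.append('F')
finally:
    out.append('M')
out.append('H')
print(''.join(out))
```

Execution trace: 'X' (except TypeError) → 'M' (finally) → 'H' (after the try/except). Output: XMH

Answer: XMH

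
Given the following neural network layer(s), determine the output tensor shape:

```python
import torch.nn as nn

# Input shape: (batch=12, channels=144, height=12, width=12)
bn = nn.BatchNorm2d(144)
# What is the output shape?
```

Input: (12, 144, 12, 12) -> Output: (12, 144, 12, 12)

Answer: (12, 144, 12, 12)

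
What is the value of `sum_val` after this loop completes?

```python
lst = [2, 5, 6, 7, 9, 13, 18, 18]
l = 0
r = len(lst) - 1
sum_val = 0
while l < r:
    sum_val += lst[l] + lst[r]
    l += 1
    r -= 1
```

Sum of pairs from ends
`sum_val` takes the values: 0 → 20 → 43 → 62 → 78

Answer: 78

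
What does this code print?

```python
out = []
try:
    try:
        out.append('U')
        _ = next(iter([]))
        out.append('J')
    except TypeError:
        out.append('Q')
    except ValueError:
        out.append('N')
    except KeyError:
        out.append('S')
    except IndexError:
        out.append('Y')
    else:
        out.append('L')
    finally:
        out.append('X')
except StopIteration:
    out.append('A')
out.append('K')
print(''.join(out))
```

Execution trace: 'U' (try body) → 'X' (finally) → 'A' (outer except StopIteration) → 'K' (after the try/except). Output: UXAK

Answer: UXAK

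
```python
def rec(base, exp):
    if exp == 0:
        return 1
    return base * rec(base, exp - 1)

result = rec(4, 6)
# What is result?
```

rec(4, 6) = 4 * 4 * 4 * 4 * 4 * 4 = 4096

Answer: 4096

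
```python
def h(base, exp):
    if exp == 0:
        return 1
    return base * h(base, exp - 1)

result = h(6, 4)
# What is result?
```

h(6, 4) = 6 * 6 * 6 * 6 = 1296

Answer: 1296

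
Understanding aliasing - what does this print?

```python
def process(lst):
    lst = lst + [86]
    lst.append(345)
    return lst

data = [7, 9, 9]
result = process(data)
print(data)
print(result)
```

Key concept: rebinding parameter vs mutation.
Step by step:
`data = [7, 9, 9]` → data = [7, 9, 9]
`result = process(data)` → result = [7, 9, 9, 86, 345]
`print(data)` → prints [7, 9, 9]
`print(result)` → prints [7, 9, 9, 86, 345]

Answer:
[7, 9, 9]
[7, 9, 9, 86, 345]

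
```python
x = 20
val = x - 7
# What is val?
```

Trace:
`x = 20` → x = 20
`val = x - 7` → val = 13
So val = 13

Answer: 13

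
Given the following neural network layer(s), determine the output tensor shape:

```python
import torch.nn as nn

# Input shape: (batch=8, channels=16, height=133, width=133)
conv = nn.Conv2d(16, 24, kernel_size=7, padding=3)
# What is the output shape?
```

Input: (8, 16, 133, 133) -> Output: (8, 24, 133, 133)

Answer: (8, 24, 133, 133)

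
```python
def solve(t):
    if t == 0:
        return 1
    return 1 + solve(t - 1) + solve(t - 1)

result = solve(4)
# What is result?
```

solve(t) = 1 + 2·solve(t-1), solve(0)=1. Closed form: (1+1)·2^4 - 1 = 31.

Answer: 31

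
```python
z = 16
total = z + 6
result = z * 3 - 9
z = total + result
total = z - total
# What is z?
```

Trace:
`z = 16` → z = 16
`total = z + 6` → total = 22
`result = z * 3 - 9` → result = 39
`z = total + result` → z = 61
`total = z - total` → total = 39
So z = 61

Answer: 61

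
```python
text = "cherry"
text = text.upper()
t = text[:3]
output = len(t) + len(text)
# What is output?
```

Trace:
`text = "cherry"` → text = 'cherry'
`text = text.upper()` → text = 'CHERRY'
`t = text[:3]` → t = 'CHE'
`output = len(t) + len(text)` → output = 9
So output = 9

Answer: 9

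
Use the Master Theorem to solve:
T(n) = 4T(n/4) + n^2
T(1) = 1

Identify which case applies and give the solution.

a=4, b=4, f(n)=n^2. log_4(4) = 1. Since c=2 > 1 and the regularity condition holds (4(n/4)^2 = (4/4^2)n^2 with 4/4^2 < 1), Case 3 applies: T(n) = Θ(f(n)) = O(n^2).

Answer: O(n^2) - Case 3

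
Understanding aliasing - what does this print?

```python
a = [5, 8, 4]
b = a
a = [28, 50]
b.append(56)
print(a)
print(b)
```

Key concept: rebinding vs mutation: a is rebound to a new list, b still points at the original.
Step by step:
`a = [5, 8, 4]` → a = [5, 8, 4]
`b = a` → b = [5, 8, 4] (same object as a)
`a = [28, 50]` → a = [28, 50]
`b.append(56)` → b = [5, 8, 4, 56]
`print(a)` → prints [28, 50]
`print(b)` → prints [5, 8, 4, 56]

Answer:
[28, 50]
[5, 8, 4, 56]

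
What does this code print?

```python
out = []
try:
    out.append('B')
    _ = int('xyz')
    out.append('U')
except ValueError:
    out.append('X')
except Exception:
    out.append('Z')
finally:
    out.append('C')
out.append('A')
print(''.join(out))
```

Execution trace: 'B' (try body) → 'X' (except ValueError) → 'C' (finally) → 'A' (after the try/except). Output: BXCA

Answer: BXCA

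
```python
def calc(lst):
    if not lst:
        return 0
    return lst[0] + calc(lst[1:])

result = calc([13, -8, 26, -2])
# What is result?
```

13 + (-8) + 26 + (-2) + 0 = 29

Answer: 29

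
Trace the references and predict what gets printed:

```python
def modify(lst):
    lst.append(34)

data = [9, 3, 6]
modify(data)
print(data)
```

Key concept: function modifies passed list.
Step by step:
`data = [9, 3, 6]` → data = [9, 3, 6]
`modify(data)` → data = [9, 3, 6, 34]
`print(data)` → prints [9, 3, 6, 34]

Answer: [9, 3, 6, 34]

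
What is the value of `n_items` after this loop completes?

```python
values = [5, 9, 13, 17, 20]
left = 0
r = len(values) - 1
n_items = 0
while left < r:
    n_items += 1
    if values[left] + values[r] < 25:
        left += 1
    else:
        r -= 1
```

Steps to find pair summing to 25
`n_items` takes the values: 0 → 1 → 2 → 3 → 4

Answer: 4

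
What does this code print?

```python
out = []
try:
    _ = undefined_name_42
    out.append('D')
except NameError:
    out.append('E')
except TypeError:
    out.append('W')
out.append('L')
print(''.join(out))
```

Execution trace: 'E' (except NameError) → 'L' (after the try/except). Output: EL

Answer: EL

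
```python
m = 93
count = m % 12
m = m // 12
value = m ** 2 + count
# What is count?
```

Trace:
`m = 93` → m = 93
`count = m % 12` → count = 9
`m = m // 12` → m = 7
`value = m ** 2 + count` → value = 58
So count = 9

Answer: 9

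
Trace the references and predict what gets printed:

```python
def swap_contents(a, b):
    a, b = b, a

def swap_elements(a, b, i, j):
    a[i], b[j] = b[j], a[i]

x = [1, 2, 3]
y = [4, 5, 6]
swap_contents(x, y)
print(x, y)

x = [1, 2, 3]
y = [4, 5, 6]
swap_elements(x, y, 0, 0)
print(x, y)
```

Key concept: parameter rebinding vs mutation.
Step by step:
`x = [1, 2, 3]` → x = [1, 2, 3]
`y = [4, 5, 6]` → y = [4, 5, 6]
`swap_contents(x, y)` → no visible change to tracked variables
`print(x, y)` → prints [1, 2, 3] [4, 5, 6]
`x = [1, 2, 3]` → x = [1, 2, 3]
`y = [4, 5, 6]` → y = [4, 5, 6]
`swap_elements(x, y, 0, 0)` → x = [4, 2, 3]; y = [1, 5, 6]
`print(x, y)` → prints [4, 2, 3] [1, 5, 6]

Answer:
[1, 2, 3] [4, 5, 6]
[4, 2, 3] [1, 5, 6]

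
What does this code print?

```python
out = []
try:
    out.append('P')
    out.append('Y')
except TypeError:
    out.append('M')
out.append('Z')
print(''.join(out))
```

Execution trace: 'P' (try body) → 'Y' (try body, no exception) → 'Z' (after the try/except). Output: PYZ

Answer: PYZ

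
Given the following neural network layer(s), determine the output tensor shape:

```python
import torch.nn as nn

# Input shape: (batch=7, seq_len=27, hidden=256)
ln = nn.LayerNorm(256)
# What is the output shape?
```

Input: (7, 27, 256) -> Output: (7, 27, 256)

Answer: (7, 27, 256)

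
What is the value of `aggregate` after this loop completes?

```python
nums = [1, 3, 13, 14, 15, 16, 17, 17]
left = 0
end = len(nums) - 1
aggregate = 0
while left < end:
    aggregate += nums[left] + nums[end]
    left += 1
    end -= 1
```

Sum of pairs from ends
`aggregate` takes the values: 0 → 18 → 38 → 67 → 96

Answer: 96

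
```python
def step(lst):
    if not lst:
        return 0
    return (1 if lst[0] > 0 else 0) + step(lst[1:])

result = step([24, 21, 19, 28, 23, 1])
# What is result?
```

Count of positive elements in [24, 21, 19, 28, 23, 1] = 6

Answer: 6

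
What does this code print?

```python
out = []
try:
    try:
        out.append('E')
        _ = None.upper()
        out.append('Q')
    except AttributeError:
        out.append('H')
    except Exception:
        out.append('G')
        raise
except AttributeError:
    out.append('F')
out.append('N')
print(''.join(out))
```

Execution trace: 'E' (inner try body) → 'H' (inner except AttributeError) → 'N' (after the try/except). Output: EHN

Answer: EHN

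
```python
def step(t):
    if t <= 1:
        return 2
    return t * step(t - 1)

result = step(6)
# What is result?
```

step(6) = 6 * 5 * 4 * 3 * 2 * 2 = 1440

Answer: 1440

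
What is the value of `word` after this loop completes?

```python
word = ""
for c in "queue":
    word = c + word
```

Reverse 'queue'
`word` takes the values: "" → "q" → "uq" → "euq" → "ueuq" → "eueuq"

Answer: "eueuq"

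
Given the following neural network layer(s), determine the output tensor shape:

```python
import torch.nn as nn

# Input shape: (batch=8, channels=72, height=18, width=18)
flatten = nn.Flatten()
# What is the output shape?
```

Input: (8, 72, 18, 18) -> Output: (8, 23328)

Answer: (8, 23328)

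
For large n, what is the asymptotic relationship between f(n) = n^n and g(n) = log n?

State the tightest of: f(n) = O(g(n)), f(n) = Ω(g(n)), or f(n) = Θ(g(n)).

n^n vs log n: f(n) = Ω(g(n)) but not O(g(n)) — n^n grows strictly faster than log n.

Answer: f(n) = Ω(g(n)) but not O(g(n)) — n^n grows strictly faster than log n.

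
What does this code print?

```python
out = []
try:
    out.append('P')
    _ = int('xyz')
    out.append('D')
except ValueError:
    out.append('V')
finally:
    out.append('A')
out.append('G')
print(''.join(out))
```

Execution trace: 'P' (try body) → 'V' (except ValueError) → 'A' (finally) → 'G' (after the try/except). Output: PVAG

Answer: PVAG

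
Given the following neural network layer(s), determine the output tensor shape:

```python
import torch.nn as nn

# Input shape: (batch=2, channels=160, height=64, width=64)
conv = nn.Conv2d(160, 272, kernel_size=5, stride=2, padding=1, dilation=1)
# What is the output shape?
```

Input: (2, 160, 64, 64) -> Output: (2, 272, 31, 31)

Answer: (2, 272, 31, 31)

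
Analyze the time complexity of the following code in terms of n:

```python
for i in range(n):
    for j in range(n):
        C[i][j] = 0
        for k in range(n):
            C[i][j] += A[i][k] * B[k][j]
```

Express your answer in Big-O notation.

This is Naive matrix multiplication. Time complexity: O(n³).

Answer: O(n³)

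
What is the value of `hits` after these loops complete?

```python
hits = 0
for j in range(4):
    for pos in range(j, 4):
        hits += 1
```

Upper triangle: 4 + 3 + ... + 1
`hits` takes the values: 0 → 1 → 2 → 3 → 4 → 5 → 6 → 7 → 8 → 9 → 10

Answer: 10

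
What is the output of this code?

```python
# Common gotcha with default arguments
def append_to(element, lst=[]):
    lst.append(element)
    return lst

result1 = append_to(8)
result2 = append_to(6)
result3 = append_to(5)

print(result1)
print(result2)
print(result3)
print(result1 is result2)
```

Key concept: mutable default argument gotcha.
Step by step:
`result1 = append_to(8)` → result1 = [8]
`result2 = append_to(6)` → result1 = [8, 6] (same object as result2); result2 = [8, 6] (same object as result1)
`result3 = append_to(5)` → result1 = [8, 6, 5] (same object as result2, result3); result2 = [8, 6, 5] (same object as result1, result3); result3 = [8, 6, 5] (same object as result1, result2)
`print(result1)` → prints [8, 6, 5]
`print(result2)` → prints [8, 6, 5]
`print(result3)` → prints [8, 6, 5]
`print(result1 is result2)` → prints True

Answer:
[8, 6, 5]
[8, 6, 5]
[8, 6, 5]
True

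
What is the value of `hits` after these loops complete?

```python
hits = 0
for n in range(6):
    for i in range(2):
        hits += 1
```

6 * 2 = 12
`hits` takes the values: 0 → 1 → 2 → 3 → 4 → 5 → 6 → 7 → 8 → 9 → 10 → 11 → 12

Answer: 12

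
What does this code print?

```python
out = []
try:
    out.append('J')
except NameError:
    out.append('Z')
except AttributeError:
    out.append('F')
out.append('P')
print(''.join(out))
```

Execution trace: 'J' (try body, no exception) → 'P' (after the try/except). Output: JP

Answer: JP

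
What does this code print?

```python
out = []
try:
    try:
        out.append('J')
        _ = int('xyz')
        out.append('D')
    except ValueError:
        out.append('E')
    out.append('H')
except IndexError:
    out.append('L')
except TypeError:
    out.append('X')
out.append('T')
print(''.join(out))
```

Execution trace: 'J' (inner try body) → 'E' (inner except ValueError) → 'H' (try body, no exception) → 'T' (after the try/except). Output: JEHT

Answer: JEHT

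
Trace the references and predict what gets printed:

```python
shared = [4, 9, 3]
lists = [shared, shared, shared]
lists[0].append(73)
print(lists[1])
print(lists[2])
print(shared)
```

Key concept: list of same reference.
Step by step:
`shared = [4, 9, 3]` → shared = [4, 9, 3]
`lists = [shared, shared, shared]` → lists = [[4, 9, 3], [4, 9, 3], [4, 9, 3]]
`lists[0].append(73)` → shared = [4, 9, 3, 73]; lists = [[4, 9, 3, 73], [4, 9, 3, 73], [4, 9, 3, 73]]
`print(lists[1])` → prints [4, 9, 3, 73]
`print(lists[2])` → prints [4, 9, 3, 73]
`print(shared)` → prints [4, 9, 3, 73]

Answer:
[4, 9, 3, 73]
[4, 9, 3, 73]
[4, 9, 3, 73]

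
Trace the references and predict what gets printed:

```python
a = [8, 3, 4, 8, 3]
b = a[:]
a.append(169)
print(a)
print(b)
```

Key concept: slice [:] creates copy.
Step by step:
`a = [8, 3, 4, 8, 3]` → a = [8, 3, 4, 8, 3]
`b = a[:]` → b = [8, 3, 4, 8, 3]
`a.append(169)` → a = [8, 3, 4, 8, 3, 169]
`print(a)` → prints [8, 3, 4, 8, 3, 169]
`print(b)` → prints [8, 3, 4, 8, 3]

Answer:
[8, 3, 4, 8, 3, 169]
[8, 3, 4, 8, 3]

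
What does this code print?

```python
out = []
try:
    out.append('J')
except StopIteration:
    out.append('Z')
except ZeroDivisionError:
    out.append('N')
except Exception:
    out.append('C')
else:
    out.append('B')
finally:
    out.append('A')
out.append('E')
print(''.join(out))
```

Execution trace: 'J' (try body, no exception) → 'B' (else) → 'A' (finally) → 'E' (after the try/except). Output: JBAE

Answer: JBAE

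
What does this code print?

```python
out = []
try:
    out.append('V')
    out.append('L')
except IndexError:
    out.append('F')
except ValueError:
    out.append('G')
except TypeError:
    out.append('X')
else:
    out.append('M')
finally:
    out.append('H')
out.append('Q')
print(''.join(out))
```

Execution trace: 'V' (try body) → 'L' (try body, no exception) → 'M' (else) → 'H' (finally) → 'Q' (after the try/except). Output: VLMHQ

Answer: VLMHQ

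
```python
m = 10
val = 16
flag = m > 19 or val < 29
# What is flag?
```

Trace:
`m = 10` → m = 10
`val = 16` → val = 16
`flag = m > 19 or val < 29` → flag = True
So flag = True

Answer: True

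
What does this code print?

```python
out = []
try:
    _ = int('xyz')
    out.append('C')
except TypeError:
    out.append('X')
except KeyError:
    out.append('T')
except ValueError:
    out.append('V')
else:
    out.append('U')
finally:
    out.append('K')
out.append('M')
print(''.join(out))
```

Execution trace: 'V' (except ValueError) → 'K' (finally) → 'M' (after the try/except). Output: VKM

Answer: VKM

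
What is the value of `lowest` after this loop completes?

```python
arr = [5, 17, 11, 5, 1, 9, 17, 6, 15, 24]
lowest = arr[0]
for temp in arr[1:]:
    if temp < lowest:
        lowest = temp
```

Minimum of [5, 17, 11, 5, 1, 9, 17, 6, 15, 24]
`lowest` takes the values: 5 → 1

Answer: 1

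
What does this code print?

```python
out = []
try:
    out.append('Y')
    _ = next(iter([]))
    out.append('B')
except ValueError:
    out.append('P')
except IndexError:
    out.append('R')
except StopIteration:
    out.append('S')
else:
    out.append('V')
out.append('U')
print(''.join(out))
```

Execution trace: 'Y' (try body) → 'S' (except StopIteration) → 'U' (after the try/except). Output: YSU

Answer: YSU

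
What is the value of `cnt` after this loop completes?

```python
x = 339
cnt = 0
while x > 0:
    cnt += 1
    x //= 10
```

Count digits by repeated division by 10
`cnt` takes the values: 0 → 1 → 2 → 3

Answer: 3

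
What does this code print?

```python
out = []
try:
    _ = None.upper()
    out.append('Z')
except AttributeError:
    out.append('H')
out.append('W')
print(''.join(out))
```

Execution trace: 'H' (except AttributeError) → 'W' (after the try/except). Output: HW

Answer: HW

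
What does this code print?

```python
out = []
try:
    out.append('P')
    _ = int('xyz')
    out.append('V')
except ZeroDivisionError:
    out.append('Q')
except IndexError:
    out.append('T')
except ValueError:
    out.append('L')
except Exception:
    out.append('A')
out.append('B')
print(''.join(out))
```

Execution trace: 'P' (try body) → 'L' (except ValueError) → 'B' (after the try/except). Output: PLB

Answer: PLB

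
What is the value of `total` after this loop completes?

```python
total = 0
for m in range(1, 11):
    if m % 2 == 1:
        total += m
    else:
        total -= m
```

Add odd, subtract even
`total` takes the values: 0 → 1 → -1 → 2 → -2 → 3 → -3 → 4 → -4 → 5 → -5

Answer: -5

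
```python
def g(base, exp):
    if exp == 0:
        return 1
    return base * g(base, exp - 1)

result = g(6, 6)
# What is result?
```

g(6, 6) = 6 * 6 * 6 * 6 * 6 * 6 = 46656

Answer: 46656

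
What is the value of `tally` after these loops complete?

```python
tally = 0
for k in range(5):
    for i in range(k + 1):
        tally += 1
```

Triangle: 1 + 2 + ... + 5
`tally` takes the values: 0 → 1 → 2 → 3 → 4 → 5 → 6 → 7 → 8 → 9 → 10 → 11 → 12 → 13 → 14 → 15

Answer: 15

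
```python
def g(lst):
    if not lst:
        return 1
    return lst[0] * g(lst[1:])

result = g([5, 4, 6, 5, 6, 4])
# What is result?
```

Product over [5, 4, 6, 5, 6, 4] = 5 * 4 * 6 * 5 * 6 * 4 = 14400

Answer: 14400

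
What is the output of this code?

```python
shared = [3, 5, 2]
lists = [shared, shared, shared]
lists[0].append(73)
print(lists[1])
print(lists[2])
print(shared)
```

Key concept: list of same reference.
Step by step:
`shared = [3, 5, 2]` → shared = [3, 5, 2]
`lists = [shared, shared, shared]` → lists = [[3, 5, 2], [3, 5, 2], [3, 5, 2]]
`lists[0].append(73)` → shared = [3, 5, 2, 73]; lists = [[3, 5, 2, 73], [3, 5, 2, 73], [3, 5, 2, 73]]
`print(lists[1])` → prints [3, 5, 2, 73]
`print(lists[2])` → prints [3, 5, 2, 73]
`print(shared)` → prints [3, 5, 2, 73]

Answer:
[3, 5, 2, 73]
[3, 5, 2, 73]
[3, 5, 2, 73]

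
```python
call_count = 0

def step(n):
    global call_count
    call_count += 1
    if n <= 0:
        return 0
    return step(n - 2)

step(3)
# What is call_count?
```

Linear recursion stepping by 2: 3 calls from n=3 down to ≤0.

Answer: 3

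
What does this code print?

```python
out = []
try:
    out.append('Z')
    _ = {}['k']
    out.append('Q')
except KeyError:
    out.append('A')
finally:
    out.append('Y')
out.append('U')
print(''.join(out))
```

Execution trace: 'Z' (try body) → 'A' (except KeyError) → 'Y' (finally) → 'U' (after the try/except). Output: ZAYU

Answer: ZAYU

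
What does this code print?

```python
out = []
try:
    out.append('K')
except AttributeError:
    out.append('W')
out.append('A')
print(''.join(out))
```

Execution trace: 'K' (try body, no exception) → 'A' (after the try/except). Output: KA

Answer: KA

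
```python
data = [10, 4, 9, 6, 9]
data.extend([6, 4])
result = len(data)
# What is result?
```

Trace:
`data = [10, 4, 9, 6, 9]` → data = [10, 4, 9, 6, 9]
`data.extend([6, 4])` → data = [10, 4, 9, 6, 9, 6, 4]
`result = len(data)` → result = 7
So result = 7

Answer: 7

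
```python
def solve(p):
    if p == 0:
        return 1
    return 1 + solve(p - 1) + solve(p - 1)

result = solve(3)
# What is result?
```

solve(p) = 1 + 2·solve(p-1), solve(0)=1. Closed form: (1+1)·2^3 - 1 = 15.

Answer: 15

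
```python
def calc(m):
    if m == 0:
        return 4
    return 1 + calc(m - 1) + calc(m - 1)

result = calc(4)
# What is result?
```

calc(m) = 1 + 2·calc(m-1), calc(0)=4. Closed form: (4+1)·2^4 - 1 = 79.

Answer: 79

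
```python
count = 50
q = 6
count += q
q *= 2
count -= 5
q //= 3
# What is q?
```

Trace:
`count = 50` → count = 50
`q = 6` → q = 6
`count += q` → count = 56
`q *= 2` → q = 12
`count -= 5` → count = 51
`q //= 3` → q = 4
So q = 4

Answer: 4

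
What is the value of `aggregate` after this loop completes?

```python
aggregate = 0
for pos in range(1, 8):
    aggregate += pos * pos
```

Sum of squares 1² to 7² = 140
`aggregate` takes the values: 0 → 1 → 5 → 14 → 30 → 55 → 91 → 140

Answer: 140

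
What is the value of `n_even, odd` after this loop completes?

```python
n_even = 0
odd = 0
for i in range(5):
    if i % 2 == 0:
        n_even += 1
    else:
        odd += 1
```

Count evens and odds in range(5)
`n_even, odd` takes the values: (0, 0) → (1, 0) → (1, 1) → (2, 1) → (2, 2) → (3, 2)

Answer: 3, 2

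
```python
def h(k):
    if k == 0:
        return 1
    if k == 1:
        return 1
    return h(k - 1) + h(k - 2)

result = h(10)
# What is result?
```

Build up from base cases: h(0)=1, h(1)=1, h(2)=2, h(3)=3, h(4)=5, h(5)=8, h(6)=13, ..., h(10)=89

Answer: 89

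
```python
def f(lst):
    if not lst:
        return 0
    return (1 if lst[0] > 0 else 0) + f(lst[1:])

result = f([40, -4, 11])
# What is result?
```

Count of positive elements in [40, -4, 11] = 2

Answer: 2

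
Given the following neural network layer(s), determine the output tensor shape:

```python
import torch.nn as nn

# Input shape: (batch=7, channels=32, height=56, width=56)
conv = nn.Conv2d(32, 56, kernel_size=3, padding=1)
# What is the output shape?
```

Input: (7, 32, 56, 56) -> Output: (7, 56, 56, 56)

Answer: (7, 56, 56, 56)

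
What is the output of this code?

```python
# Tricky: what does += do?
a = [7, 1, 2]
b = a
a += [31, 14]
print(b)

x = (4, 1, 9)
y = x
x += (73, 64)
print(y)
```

Key concept: += behavior differs for mutable vs immutable.
Step by step:
`a = [7, 1, 2]` → a = [7, 1, 2]
`b = a` → b = [7, 1, 2] (same object as a)
`a += [31, 14]` → a = [7, 1, 2, 31, 14] (same object as b); b = [7, 1, 2, 31, 14] (same object as a)
`print(b)` → prints [7, 1, 2, 31, 14]
`x = (4, 1, 9)` → x = (4, 1, 9)
`y = x` → y = (4, 1, 9)
`x += (73, 64)` → x = (4, 1, 9, 73, 64)
`print(y)` → prints (4, 1, 9)

Answer:
[7, 1, 2, 31, 14]
(4, 1, 9)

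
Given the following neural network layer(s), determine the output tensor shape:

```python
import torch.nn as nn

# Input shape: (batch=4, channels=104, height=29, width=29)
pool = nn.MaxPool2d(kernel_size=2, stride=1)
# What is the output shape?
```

Input: (4, 104, 29, 29) -> Output: (4, 104, 28, 28)

Answer: (4, 104, 28, 28)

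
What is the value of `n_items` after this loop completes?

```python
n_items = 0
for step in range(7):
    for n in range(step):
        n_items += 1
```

Triangle number: 0+1+2+...+6
`n_items` takes the values: 0 → 1 → 2 → 3 → 4 → 5 → 6 → 7 → 8 → 9 → 10 → 11 → 12 → 13 → 14 → 15 → 16 → 17 → 18 → 19 → 20 → 21

Answer: 21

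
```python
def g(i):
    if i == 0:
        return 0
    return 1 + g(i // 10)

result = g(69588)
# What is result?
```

Count of digits of 69588: 5

Answer: 5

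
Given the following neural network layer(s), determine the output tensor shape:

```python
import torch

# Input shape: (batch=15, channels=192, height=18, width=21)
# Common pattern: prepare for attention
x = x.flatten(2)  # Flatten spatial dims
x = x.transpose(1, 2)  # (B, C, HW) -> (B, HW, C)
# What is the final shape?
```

Input: (15, 192, 18, 21) -> after flatten(2): (15, 192, 378) -> Output: (15, 378, 192)

Answer: (15, 378, 192)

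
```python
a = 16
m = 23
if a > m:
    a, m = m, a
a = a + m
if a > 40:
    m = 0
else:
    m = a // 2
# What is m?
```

Trace:
`a = 16` → a = 16
`m = 23` → m = 23
`if a > m: ...` → a > m is False → no variable changes
`a = a + m` → a = 39
`if a > 40: ...` → a > 40 is False, take else branch → m = 19
So m = 19

Answer: 19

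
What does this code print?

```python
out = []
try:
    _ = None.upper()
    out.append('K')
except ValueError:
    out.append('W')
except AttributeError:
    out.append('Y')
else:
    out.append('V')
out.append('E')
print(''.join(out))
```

Execution trace: 'Y' (except AttributeError) → 'E' (after the try/except). Output: YE

Answer: YE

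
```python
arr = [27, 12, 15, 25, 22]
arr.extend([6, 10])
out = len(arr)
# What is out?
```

Trace:
`arr = [27, 12, 15, 25, 22]` → arr = [27, 12, 15, 25, 22]
`arr.extend([6, 10])` → arr = [27, 12, 15, 25, 22, 6, 10]
`out = len(arr)` → out = 7
So out = 7

Answer: 7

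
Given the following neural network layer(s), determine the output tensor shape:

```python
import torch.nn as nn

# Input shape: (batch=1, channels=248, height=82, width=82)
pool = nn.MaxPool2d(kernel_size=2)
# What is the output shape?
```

Input: (1, 248, 82, 82) -> Output: (1, 248, 41, 41)

Answer: (1, 248, 41, 41)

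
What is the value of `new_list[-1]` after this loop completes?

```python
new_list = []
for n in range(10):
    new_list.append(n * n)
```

Last element of squares 0 to 9
`new_list` takes the values: [] → [0] → [0, 1] → [0, 1, 4] → [0, 1, 4, 9] → [0, 1, 4, 9, 16] → [0, 1, 4, 9, 16, 25] → [0, 1, 4, 9, 16, 25, 36] → [0, 1, 4, 9, 16, 25, 36, 49] → [0, 1, 4, 9, 16, 25, 36, 49, 64] → [0, 1, 4, 9, 16, 25, 36, 49, 64, 81]
So `new_list[-1]` = 81

Answer: 81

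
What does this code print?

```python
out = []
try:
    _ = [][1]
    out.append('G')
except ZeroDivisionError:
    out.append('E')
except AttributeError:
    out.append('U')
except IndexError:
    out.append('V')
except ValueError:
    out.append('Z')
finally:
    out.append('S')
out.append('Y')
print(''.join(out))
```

Execution trace: 'V' (except IndexError) → 'S' (finally) → 'Y' (after the try/except). Output: VSY

Answer: VSY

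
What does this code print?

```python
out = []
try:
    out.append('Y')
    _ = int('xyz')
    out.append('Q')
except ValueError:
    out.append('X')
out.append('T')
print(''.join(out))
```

Execution trace: 'Y' (try body) → 'X' (except ValueError) → 'T' (after the try/except). Output: YXT

Answer: YXT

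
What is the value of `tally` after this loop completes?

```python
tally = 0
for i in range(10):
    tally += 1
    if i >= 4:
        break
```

Loop breaks when i reaches 4, tally is 5
`tally` takes the values: 0 → 1 → 2 → 3 → 4 → 5

Answer: 5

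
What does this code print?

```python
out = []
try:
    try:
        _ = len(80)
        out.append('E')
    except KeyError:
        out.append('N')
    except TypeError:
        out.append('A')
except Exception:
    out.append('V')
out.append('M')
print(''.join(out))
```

Execution trace: 'A' (inner except TypeError) → 'M' (after the try/except). Output: AM

Answer: AM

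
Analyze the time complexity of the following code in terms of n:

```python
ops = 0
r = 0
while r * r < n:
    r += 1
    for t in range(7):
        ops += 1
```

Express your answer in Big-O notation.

Each loop level contributes: √n × 1. Multiplying the contributions gives O(√n).

Answer: O(√n)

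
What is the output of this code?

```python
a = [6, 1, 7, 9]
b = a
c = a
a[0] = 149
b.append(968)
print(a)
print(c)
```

Key concept: multiple aliases.
Step by step:
`a = [6, 1, 7, 9]` → a = [6, 1, 7, 9]
`b = a` → b = [6, 1, 7, 9] (same object as a)
`c = a` → c = [6, 1, 7, 9] (same object as a, b)
`a[0] = 149` → a = [149, 1, 7, 9] (same object as b, c); b = [149, 1, 7, 9] (same object as a, c); c = [149, 1, 7, 9] (same object as a, b)
`b.append(968)` → a = [149, 1, 7, 9, 968] (same object as b, c); b = [149, 1, 7, 9, 968] (same object as a, c); c = [149, 1, 7, 9, 968] (same object as a, b)
`print(a)` → prints [149, 1, 7, 9, 968]
`print(c)` → prints [149, 1, 7, 9, 968]

Answer:
[149, 1, 7, 9, 968]
[149, 1, 7, 9, 968]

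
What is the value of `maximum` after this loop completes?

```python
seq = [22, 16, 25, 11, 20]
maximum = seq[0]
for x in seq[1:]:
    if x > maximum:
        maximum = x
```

Maximum of [22, 16, 25, 11, 20]
`maximum` takes the values: 22 → 25

Answer: 25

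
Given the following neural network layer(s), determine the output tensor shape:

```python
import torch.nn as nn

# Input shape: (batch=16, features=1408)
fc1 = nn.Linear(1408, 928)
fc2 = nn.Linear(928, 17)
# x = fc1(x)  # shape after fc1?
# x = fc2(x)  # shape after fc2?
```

Input: (16, 1408) -> after fc1: (16, 928) -> Output: (16, 17)

Answer: (16, 17)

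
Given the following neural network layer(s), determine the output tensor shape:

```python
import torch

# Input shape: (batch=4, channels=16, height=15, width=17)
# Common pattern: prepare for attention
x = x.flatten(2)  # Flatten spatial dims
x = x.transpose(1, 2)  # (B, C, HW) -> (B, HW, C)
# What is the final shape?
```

Input: (4, 16, 15, 17) -> after flatten(2): (4, 16, 255) -> Output: (4, 255, 16)

Answer: (4, 255, 16)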